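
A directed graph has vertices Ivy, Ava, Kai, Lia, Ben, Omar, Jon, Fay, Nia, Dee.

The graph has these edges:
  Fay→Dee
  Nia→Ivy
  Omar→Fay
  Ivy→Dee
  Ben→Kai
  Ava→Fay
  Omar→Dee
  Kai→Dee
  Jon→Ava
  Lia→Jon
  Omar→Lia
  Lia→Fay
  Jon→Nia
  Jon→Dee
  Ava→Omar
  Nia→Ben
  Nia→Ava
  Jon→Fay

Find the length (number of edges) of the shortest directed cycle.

4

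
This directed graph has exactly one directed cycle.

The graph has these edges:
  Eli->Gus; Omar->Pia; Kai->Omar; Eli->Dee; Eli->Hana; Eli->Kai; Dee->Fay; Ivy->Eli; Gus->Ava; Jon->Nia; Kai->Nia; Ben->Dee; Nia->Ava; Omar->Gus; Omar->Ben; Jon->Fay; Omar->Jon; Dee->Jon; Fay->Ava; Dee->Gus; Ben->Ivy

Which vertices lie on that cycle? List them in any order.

Ben, Eli, Ivy, Kai, Omar

DFS with gray/black marking from Ben:
Ben gray
  Ivy gray
    Eli gray
      Hana gray
      Hana black
      Dee gray
        Gus gray
          Ava gray
          Ava black
        Gus black
        Fay gray
          Fay→Ava: Ava black — skip
        Fay black
        Jon gray
          Jon→Fay: Fay black — skip
          Nia gray
            Nia→Ava: Ava black — skip
          Nia black
        Jon black
      Dee black
      Eli→Gus: Gus black — skip
      Kai gray
        Omar gray
          Omar→Ben: Ben is gray → back edge
Back edge closes the cycle Ben → Ivy → Eli → Kai → Omar → Ben; its vertices are {Ben, Eli, Ivy, Kai, Omar}.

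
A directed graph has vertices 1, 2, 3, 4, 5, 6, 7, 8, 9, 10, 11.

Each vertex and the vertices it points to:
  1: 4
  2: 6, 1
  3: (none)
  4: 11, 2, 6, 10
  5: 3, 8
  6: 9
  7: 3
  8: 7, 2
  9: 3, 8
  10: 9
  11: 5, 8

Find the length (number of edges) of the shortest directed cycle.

For each vertex v, BFS finds the shortest path from v back to v.
The shortest such closed walk is 4 → 2 → 1 → 4, length 3.

3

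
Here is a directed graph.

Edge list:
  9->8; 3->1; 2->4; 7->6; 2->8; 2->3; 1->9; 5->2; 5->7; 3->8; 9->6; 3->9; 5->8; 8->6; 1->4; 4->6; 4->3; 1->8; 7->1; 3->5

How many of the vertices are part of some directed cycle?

6

A vertex is on a directed cycle iff it belongs to a strongly connected component of size ≥ 2 (or has a self-loop).
The vertices on cycles are {1, 2, 3, 4, 5, 7} — 6 in total.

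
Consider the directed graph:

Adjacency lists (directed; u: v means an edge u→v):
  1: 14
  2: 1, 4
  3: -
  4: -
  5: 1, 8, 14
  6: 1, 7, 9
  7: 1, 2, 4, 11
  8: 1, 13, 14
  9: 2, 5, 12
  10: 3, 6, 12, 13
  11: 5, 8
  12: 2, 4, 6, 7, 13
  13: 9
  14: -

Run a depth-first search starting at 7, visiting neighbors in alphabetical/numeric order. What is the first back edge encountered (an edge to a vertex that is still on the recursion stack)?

9->5

DFS from 7 (visiting neighbors in alphabetical/numeric order); mark gray on enter, black on exit:
7 gray
  1 gray
    14 gray
    14 black
  1 black
  2 gray
    2→1: 1 black — skip
    4 gray
    4 black
  2 black
  7→4: 4 black — skip
  11 gray
    5 gray
      5→1: 1 black — skip
      8 gray
        8→1: 1 black — skip
        13 gray
          9 gray
            9→2: 2 black — skip
            9→5: 5 is gray → back edge
First back edge: 9 → 5.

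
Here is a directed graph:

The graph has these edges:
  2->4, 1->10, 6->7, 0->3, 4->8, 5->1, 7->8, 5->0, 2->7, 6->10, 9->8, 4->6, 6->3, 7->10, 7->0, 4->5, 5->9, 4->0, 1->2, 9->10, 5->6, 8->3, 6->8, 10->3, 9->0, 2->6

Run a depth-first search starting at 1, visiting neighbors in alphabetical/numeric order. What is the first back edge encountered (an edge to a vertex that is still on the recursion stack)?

5->1

DFS from 1 (visiting neighbors in alphabetical/numeric order); mark gray on enter, black on exit:
1 gray
  2 gray
    4 gray
      0 gray
        3 gray
        3 black
      0 black
      5 gray
        5→0: 0 black — skip
        5→1: 1 is gray → back edge
First back edge: 5 → 1.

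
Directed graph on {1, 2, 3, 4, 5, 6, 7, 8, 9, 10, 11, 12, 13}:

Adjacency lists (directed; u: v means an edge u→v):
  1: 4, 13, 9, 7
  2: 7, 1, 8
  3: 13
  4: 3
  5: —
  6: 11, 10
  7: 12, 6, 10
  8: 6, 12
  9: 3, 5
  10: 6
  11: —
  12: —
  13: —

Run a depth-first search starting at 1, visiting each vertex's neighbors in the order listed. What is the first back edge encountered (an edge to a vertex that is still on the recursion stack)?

DFS from 1 (visiting each vertex's neighbors in the order listed); mark gray on enter, black on exit:
1 gray
  4 gray
    3 gray
      13 gray
      13 black
    3 black
  4 black
  1→13: 13 black — skip
  9 gray
    9→3: 3 black — skip
    5 gray
    5 black
  9 black
  7 gray
    12 gray
    12 black
    6 gray
      11 gray
      11 black
      10 gray
        10→6: 6 is gray → back edge
First back edge: 10 → 6.

10→6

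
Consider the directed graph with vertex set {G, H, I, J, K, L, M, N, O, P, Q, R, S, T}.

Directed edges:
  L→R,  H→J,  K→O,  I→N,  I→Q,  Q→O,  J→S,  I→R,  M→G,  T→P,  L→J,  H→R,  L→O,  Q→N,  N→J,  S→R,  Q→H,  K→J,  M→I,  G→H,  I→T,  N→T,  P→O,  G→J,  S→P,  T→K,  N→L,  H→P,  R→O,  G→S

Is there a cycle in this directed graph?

No

DFS with white/gray/black marking, starting from N:
N gray
  L gray
    R gray
      O gray
      O black
    R black
    L→O: O black — skip
    J gray
      S gray
        S→R: R black — skip
        P gray
          P→O: O black — skip
        P black
      S black
    J black
  L black
  T gray
    T→P: P black — skip
    K gray
      K→J: J black — skip
      K→O: O black — skip
    K black
  T black
  N→J: J black — skip
N black
G gray
  H gray
    H→R: R black — skip
    H→P: P black — skip
    H→J: J black — skip
  H black
  G→J: J black — skip
  G→S: S black — skip
G black
I gray
  I→N: N black — skip
  I→T: T black — skip
  I→R: R black — skip
  Q gray
    Q→O: O black — skip
    Q→H: H black — skip
    Q→N: N black — skip
  Q black
I black
M gray
  M→I: I black — skip
  M→G: G black — skip
M black
Every edge goes to a white or black vertex — no back edge, so the graph is acyclic.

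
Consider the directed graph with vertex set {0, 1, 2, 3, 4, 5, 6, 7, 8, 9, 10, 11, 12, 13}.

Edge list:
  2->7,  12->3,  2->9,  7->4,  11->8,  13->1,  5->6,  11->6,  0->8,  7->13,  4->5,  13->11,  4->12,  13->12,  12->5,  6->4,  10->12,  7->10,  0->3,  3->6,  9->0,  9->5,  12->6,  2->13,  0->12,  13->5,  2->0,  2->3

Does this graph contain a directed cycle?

DFS with white/gray/black marking, starting from 0:
0 gray
  8 gray
  8 black
  12 gray
    3 gray
      6 gray
        4 gray
          4→12: 12 is gray → back edge
Back edge found, so a cycle exists: 12 → 3 → 6 → 4 → 12.

Yes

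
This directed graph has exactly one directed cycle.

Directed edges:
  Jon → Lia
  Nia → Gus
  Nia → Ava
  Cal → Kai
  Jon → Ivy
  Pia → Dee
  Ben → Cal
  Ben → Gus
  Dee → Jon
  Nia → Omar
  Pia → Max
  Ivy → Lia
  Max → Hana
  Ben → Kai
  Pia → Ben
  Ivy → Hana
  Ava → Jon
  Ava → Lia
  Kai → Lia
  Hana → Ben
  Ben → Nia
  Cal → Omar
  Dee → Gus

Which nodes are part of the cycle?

DFS with gray/black marking from Ben:
Ben gray
  Nia gray
    Ava gray
      Lia gray
      Lia black
      Jon gray
        Jon→Lia: Lia black — skip
        Ivy gray
          Hana gray
            Hana→Ben: Ben is gray → back edge
Back edge closes the cycle Ben → Nia → Ava → Jon → Ivy → Hana → Ben; its vertices are {Ava, Ben, Ivy, Jon, Nia, Hana}.

Ava, Ben, Ivy, Jon, Nia, Hana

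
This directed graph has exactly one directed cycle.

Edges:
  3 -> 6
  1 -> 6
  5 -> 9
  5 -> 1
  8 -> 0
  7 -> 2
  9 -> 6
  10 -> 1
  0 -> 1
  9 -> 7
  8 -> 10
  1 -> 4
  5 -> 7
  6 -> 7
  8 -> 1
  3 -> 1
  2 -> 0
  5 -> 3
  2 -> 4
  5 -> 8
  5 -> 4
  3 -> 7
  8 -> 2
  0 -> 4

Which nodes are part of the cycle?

0, 1, 2, 6, 7

DFS with gray/black marking from 2:
2 gray
  0 gray
    1 gray
      4 gray
      4 black
      6 gray
        7 gray
          7→2: 2 is gray → back edge
Back edge closes the cycle 2 → 0 → 1 → 6 → 7 → 2; its vertices are {0, 1, 2, 6, 7}.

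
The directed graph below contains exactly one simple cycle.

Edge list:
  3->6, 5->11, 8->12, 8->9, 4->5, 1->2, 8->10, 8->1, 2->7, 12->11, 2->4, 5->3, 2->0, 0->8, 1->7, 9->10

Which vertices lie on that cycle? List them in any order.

0, 1, 2, 8

DFS with gray/black marking from 1:
1 gray
  2 gray
    7 gray
    7 black
    0 gray
      8 gray
        10 gray
        10 black
        9 gray
          9→10: 10 black — skip
        9 black
        8→1: 1 is gray → back edge
Back edge closes the cycle 1 → 2 → 0 → 8 → 1; its vertices are {0, 1, 2, 8}.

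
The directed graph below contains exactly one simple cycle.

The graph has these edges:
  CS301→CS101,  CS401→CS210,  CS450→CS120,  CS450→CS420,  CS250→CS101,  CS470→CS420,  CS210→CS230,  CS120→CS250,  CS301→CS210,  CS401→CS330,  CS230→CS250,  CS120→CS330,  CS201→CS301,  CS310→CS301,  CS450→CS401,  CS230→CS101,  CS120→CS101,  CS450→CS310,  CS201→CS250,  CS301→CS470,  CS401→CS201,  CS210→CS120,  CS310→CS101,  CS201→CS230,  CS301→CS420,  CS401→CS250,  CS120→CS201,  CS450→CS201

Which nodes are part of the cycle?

DFS with gray/black marking from CS120:
CS120 gray
  CS250 gray
    CS101 gray
    CS101 black
  CS250 black
  CS201 gray
    CS230 gray
      CS230→CS250: CS250 black — skip
      CS230→CS101: CS101 black — skip
    CS230 black
    CS301 gray
      CS420 gray
      CS420 black
      CS210 gray
        CS210→CS120: CS120 is gray → back edge
Back edge closes the cycle CS120 → CS201 → CS301 → CS210 → CS120; its vertices are {CS120, CS201, CS210, CS301}.

CS120, CS201, CS210, CS301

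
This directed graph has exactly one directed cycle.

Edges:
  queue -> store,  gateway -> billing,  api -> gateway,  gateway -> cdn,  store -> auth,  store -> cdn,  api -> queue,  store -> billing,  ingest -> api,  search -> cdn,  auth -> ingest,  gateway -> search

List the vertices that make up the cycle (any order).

DFS with gray/black marking from api:
api gray
  queue gray
    store gray
      billing gray
      billing black
      cdn gray
      cdn black
      auth gray
        ingest gray
          ingest→api: api is gray → back edge
Back edge closes the cycle api → queue → store → auth → ingest → api; its vertices are {api, auth, queue, store, ingest}.

api, auth, queue, store, ingest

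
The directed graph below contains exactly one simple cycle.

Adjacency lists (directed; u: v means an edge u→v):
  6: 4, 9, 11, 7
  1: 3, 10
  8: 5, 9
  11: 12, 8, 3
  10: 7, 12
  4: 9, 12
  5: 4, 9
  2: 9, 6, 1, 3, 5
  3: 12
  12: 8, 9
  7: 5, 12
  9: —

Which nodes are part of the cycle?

DFS with gray/black marking from 4:
4 gray
  9 gray
  9 black
  12 gray
    8 gray
      5 gray
        5→4: 4 is gray → back edge
Back edge closes the cycle 4 → 12 → 8 → 5 → 4; its vertices are {4, 5, 8, 12}.

4, 5, 8, 12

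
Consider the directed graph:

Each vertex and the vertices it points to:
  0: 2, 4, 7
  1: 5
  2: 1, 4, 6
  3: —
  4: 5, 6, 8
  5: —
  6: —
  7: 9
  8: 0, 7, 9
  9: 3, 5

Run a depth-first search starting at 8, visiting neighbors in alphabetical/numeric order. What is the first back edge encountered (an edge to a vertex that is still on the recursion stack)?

4->8

DFS from 8 (visiting neighbors in alphabetical/numeric order); mark gray on enter, black on exit:
8 gray
  0 gray
    2 gray
      1 gray
        5 gray
        5 black
      1 black
      4 gray
        4→5: 5 black — skip
        6 gray
        6 black
        4→8: 8 is gray → back edge
First back edge: 4 → 8.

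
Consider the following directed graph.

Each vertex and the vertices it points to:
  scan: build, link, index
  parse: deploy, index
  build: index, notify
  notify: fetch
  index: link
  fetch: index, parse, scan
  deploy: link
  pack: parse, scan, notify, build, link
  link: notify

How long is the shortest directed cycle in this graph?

For each vertex v, BFS finds the shortest path from v back to v.
The shortest such closed walk is notify → fetch → scan → build → notify, length 4.

4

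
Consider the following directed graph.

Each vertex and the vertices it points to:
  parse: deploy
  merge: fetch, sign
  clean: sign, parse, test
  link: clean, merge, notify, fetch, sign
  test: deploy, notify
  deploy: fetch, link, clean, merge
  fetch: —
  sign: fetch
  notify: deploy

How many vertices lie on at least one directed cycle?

A vertex is on a directed cycle iff it belongs to a strongly connected component of size ≥ 2 (or has a self-loop).
The vertices on cycles are {link, test, clean, parse, deploy, notify} — 6 in total.

6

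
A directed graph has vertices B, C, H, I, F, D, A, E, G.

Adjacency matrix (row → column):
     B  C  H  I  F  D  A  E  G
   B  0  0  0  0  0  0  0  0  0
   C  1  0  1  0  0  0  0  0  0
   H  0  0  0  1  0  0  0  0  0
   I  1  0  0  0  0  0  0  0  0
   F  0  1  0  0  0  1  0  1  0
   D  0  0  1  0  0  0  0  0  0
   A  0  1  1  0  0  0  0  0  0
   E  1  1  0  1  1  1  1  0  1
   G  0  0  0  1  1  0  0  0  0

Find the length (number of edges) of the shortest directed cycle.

2

For each vertex v, BFS finds the shortest path from v back to v.
The shortest such closed walk is E → F → E, length 2.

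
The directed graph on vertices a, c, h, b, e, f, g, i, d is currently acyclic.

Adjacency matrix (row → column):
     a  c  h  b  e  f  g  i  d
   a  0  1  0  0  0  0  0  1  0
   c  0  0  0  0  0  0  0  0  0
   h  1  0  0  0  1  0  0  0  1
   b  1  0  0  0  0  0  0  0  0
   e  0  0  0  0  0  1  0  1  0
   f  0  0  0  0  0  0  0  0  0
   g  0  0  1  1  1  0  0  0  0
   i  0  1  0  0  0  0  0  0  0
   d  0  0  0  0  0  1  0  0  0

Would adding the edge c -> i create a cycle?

Adding c→i creates a cycle iff i can already reach c.
Path from i: i → c.
So i → … → c → i is a cycle.

Yes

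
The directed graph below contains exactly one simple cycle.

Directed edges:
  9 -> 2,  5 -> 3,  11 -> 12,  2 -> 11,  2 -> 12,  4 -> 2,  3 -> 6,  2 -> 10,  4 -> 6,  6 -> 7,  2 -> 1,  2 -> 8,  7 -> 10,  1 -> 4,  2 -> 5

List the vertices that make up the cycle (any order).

DFS with gray/black marking from 2:
2 gray
  1 gray
    4 gray
      6 gray
        7 gray
          10 gray
          10 black
        7 black
      6 black
      4→2: 2 is gray → back edge
Back edge closes the cycle 2 → 1 → 4 → 2; its vertices are {1, 2, 4}.

1, 2, 4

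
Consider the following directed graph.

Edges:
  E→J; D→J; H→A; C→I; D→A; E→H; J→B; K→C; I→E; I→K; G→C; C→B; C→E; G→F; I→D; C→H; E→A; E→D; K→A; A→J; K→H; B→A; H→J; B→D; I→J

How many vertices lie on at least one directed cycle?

7

A vertex is on a directed cycle iff it belongs to a strongly connected component of size ≥ 2 (or has a self-loop).
The vertices on cycles are {A, B, C, D, I, J, K} — 7 in total.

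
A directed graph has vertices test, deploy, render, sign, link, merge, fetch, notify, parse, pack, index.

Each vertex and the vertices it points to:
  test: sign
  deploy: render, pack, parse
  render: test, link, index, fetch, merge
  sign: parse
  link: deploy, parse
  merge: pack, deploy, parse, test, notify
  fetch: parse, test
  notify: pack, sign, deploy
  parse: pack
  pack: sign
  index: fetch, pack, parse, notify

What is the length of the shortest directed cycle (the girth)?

For each vertex v, BFS finds the shortest path from v back to v.
The shortest such closed walk is render → link → deploy → render, length 3.

3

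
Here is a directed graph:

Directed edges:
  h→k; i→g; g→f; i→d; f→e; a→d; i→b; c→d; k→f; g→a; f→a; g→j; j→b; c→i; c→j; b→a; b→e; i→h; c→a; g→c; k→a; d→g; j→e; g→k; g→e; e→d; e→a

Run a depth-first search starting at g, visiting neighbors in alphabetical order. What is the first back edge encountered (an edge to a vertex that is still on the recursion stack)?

d→g

DFS from g (visiting neighbors in alphabetical order); mark gray on enter, black on exit:
g gray
  a gray
    d gray
      d→g: g is gray → back edge
First back edge: d → g.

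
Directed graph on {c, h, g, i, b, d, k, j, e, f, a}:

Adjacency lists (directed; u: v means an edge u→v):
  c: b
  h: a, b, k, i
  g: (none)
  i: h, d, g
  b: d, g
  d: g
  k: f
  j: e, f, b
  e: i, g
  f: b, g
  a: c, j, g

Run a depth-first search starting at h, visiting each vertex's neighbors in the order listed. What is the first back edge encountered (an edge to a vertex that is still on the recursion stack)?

DFS from h (visiting each vertex's neighbors in the order listed); mark gray on enter, black on exit:
h gray
  a gray
    c gray
      b gray
        d gray
          g gray
          g black
        d black
        b→g: g black — skip
      b black
    c black
    j gray
      e gray
        i gray
          i→h: h is gray → back edge
First back edge: i → h.

i→h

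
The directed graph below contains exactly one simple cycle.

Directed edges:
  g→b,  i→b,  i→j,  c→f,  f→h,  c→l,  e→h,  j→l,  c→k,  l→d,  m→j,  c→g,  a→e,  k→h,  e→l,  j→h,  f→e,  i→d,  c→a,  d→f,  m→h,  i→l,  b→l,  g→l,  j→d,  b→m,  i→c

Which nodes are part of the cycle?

DFS with gray/black marking from f:
f gray
  h gray
  h black
  e gray
    l gray
      d gray
        d→f: f is gray → back edge
Back edge closes the cycle f → e → l → d → f; its vertices are {d, e, f, l}.

d, e, f, l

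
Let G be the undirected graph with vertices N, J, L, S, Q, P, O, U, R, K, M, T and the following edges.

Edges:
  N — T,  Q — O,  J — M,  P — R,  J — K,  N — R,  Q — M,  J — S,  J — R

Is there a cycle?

DFS, tracking each vertex's parent; an edge to a visited non-parent vertex closes a cycle.
Start from R:
visit R (parent –)
  visit N (parent R)
    visit T (parent N)
      T–N: parent, skip
    N–R: parent, skip
  visit J (parent R)
    J–R: parent, skip
    visit M (parent J)
      visit Q (parent M)
        Q–M: parent, skip
        visit O (parent Q)
          O–Q: parent, skip
      M–J: parent, skip
    visit K (parent J)
      K–J: parent, skip
    visit S (parent J)
      S–J: parent, skip
  visit P (parent R)
    P–R: parent, skip
visit L (parent –)
visit U (parent –)
No non-parent visited neighbor found — the graph is a forest.

No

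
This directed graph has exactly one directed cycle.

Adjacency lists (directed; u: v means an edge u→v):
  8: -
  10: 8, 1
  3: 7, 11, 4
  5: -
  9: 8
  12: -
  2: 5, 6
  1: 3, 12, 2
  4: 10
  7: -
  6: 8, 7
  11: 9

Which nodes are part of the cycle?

1, 3, 4, 10

DFS with gray/black marking from 10:
10 gray
  8 gray
  8 black
  1 gray
    3 gray
      7 gray
      7 black
      11 gray
        9 gray
          9→8: 8 black — skip
        9 black
      11 black
      4 gray
        4→10: 10 is gray → back edge
Back edge closes the cycle 10 → 1 → 3 → 4 → 10; its vertices are {1, 3, 4, 10}.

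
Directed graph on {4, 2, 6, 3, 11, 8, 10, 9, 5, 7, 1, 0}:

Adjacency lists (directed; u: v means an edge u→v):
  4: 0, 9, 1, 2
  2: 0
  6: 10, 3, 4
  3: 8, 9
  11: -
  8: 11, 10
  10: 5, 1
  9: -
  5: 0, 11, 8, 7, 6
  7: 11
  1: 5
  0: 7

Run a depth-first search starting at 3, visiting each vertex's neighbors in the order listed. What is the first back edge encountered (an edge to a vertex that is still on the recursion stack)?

DFS from 3 (visiting each vertex's neighbors in the order listed); mark gray on enter, black on exit:
3 gray
  8 gray
    11 gray
    11 black
    10 gray
      5 gray
        0 gray
          7 gray
            7→11: 11 black — skip
          7 black
        0 black
        5→11: 11 black — skip
        5→8: 8 is gray → back edge
First back edge: 5 → 8.

5→8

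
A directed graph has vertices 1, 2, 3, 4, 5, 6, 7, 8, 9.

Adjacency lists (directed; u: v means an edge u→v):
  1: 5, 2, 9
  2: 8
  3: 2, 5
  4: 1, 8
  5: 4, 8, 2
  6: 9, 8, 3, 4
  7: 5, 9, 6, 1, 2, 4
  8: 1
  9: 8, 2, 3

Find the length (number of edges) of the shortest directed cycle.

3

For each vertex v, BFS finds the shortest path from v back to v.
The shortest such closed walk is 1 → 5 → 4 → 1, length 3.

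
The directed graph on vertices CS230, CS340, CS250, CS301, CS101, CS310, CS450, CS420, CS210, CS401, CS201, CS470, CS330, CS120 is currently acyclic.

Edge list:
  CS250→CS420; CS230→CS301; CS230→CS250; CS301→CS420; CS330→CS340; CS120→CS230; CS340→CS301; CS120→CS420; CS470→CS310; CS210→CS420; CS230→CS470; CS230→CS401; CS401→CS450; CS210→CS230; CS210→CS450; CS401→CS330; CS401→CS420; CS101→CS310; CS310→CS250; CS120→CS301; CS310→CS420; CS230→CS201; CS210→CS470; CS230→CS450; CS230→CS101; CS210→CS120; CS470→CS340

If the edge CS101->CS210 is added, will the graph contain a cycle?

Yes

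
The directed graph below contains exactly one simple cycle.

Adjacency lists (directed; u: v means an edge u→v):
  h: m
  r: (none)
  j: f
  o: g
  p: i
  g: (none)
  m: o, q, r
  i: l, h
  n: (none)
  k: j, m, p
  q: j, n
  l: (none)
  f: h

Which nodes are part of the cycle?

f, h, j, m, q

DFS with gray/black marking from m:
m gray
  o gray
    g gray
    g black
  o black
  q gray
    j gray
      f gray
        h gray
          h→m: m is gray → back edge
Back edge closes the cycle m → q → j → f → h → m; its vertices are {f, h, j, m, q}.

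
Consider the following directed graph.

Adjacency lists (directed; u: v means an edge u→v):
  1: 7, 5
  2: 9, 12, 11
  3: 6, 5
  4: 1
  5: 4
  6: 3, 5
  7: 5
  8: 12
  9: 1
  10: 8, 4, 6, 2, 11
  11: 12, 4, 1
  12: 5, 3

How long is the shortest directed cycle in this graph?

2

For each vertex v, BFS finds the shortest path from v back to v.
The shortest such closed walk is 6 → 3 → 6, length 2.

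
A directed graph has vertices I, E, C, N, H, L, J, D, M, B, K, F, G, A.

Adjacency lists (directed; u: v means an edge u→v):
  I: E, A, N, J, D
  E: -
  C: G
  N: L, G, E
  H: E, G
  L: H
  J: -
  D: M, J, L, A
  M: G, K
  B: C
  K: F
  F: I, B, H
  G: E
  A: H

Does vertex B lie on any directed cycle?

B lies on a cycle iff there is a path from B back to itself.
Exploring from B, it never reaches itself; equivalently, its strongly connected component is a singleton.

No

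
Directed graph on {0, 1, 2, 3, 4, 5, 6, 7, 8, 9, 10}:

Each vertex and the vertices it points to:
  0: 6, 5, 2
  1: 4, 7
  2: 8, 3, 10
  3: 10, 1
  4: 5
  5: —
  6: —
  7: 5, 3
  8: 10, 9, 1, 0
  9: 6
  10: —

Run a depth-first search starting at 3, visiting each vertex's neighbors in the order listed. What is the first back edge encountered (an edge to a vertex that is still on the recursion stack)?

7->3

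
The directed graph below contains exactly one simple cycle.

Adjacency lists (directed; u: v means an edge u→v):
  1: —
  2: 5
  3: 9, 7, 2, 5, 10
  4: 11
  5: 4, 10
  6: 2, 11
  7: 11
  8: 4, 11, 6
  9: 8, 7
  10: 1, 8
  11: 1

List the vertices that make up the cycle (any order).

DFS with gray/black marking from 5:
5 gray
  4 gray
    11 gray
      1 gray
      1 black
    11 black
  4 black
  10 gray
    10→1: 1 black — skip
    8 gray
      8→4: 4 black — skip
      8→11: 11 black — skip
      6 gray
        2 gray
          2→5: 5 is gray → back edge
Back edge closes the cycle 5 → 10 → 8 → 6 → 2 → 5; its vertices are {2, 5, 6, 8, 10}.

2, 5, 6, 8, 10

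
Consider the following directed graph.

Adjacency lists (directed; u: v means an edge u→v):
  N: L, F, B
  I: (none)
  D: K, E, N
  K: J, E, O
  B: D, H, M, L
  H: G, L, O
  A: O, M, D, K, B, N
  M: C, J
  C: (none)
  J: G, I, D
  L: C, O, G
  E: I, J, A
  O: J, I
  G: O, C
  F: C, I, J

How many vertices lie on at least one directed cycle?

13

A vertex is on a directed cycle iff it belongs to a strongly connected component of size ≥ 2 (or has a self-loop).
The vertices on cycles are {A, B, D, E, F, G, H, J, K, L, M, N, O} — 13 in total.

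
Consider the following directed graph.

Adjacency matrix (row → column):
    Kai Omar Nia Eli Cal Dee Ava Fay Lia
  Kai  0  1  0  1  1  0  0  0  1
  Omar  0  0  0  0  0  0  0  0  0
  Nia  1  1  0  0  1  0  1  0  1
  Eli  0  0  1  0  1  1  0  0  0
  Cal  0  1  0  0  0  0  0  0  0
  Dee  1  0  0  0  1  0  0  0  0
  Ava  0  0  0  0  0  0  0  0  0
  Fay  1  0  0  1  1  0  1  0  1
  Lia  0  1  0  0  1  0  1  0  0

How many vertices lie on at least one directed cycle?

A vertex is on a directed cycle iff it belongs to a strongly connected component of size ≥ 2 (or has a self-loop).
The vertices on cycles are {Dee, Eli, Kai, Nia} — 4 in total.

4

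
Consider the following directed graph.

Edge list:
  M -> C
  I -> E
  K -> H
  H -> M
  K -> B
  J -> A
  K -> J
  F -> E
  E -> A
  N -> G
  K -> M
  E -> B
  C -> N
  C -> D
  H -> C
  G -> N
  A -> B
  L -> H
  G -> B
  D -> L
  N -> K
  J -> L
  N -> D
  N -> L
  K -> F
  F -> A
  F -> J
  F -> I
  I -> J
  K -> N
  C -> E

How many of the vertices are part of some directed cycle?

A vertex is on a directed cycle iff it belongs to a strongly connected component of size ≥ 2 (or has a self-loop).
The vertices on cycles are {C, D, F, G, H, I, J, K, L, M, N} — 11 in total.

11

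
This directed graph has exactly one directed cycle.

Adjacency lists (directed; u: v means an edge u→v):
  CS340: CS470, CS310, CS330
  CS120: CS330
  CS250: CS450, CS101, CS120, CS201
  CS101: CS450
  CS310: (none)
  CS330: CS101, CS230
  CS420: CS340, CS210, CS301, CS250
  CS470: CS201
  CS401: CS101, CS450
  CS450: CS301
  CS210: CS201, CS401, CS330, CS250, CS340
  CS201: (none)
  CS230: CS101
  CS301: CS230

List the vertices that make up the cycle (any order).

DFS with gray/black marking from CS450:
CS450 gray
  CS301 gray
    CS230 gray
      CS101 gray
        CS101→CS450: CS450 is gray → back edge
Back edge closes the cycle CS450 → CS301 → CS230 → CS101 → CS450; its vertices are {CS101, CS230, CS301, CS450}.

CS101, CS230, CS301, CS450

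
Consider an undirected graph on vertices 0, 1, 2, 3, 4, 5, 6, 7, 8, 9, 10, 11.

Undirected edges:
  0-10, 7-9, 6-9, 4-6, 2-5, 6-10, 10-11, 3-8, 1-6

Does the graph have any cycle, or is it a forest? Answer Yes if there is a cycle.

No

DFS, tracking each vertex's parent; an edge to a visited non-parent vertex closes a cycle.
Start from 7:
visit 7 (parent –)
  visit 9 (parent 7)
    visit 6 (parent 9)
      visit 10 (parent 6)
        10–6: parent, skip
        visit 0 (parent 10)
          0–10: parent, skip
        visit 11 (parent 10)
          11–10: parent, skip
      6–9: parent, skip
      visit 4 (parent 6)
        4–6: parent, skip
      visit 1 (parent 6)
        1–6: parent, skip
    9–7: parent, skip
visit 2 (parent –)
  visit 5 (parent 2)
    5–2: parent, skip
visit 3 (parent –)
  visit 8 (parent 3)
    8–3: parent, skip
No non-parent visited neighbor found — the graph is a forest.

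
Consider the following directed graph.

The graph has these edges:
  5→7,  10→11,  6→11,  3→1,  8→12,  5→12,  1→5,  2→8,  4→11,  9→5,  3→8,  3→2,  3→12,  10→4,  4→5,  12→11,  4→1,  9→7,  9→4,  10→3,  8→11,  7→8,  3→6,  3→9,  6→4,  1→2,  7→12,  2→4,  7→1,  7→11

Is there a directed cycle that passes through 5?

5 is on a cycle iff 5 can reach itself via ≥1 edge.
5 → 7 → 1 → 5 — yes.

Yes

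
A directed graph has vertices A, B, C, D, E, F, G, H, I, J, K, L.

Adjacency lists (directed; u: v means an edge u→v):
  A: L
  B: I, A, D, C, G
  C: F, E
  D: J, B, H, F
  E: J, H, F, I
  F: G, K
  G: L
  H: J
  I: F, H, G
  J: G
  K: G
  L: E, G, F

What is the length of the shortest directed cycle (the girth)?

2

For each vertex v, BFS finds the shortest path from v back to v.
The shortest such closed walk is B → D → B, length 2.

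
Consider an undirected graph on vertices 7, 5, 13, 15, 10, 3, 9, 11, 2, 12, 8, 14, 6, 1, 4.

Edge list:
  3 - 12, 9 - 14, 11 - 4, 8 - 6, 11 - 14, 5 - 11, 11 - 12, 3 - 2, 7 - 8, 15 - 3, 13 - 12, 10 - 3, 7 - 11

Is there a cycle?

DFS, tracking each vertex's parent; an edge to a visited non-parent vertex closes a cycle.
Start from 11:
visit 11 (parent –)
  visit 5 (parent 11)
    5–11: parent, skip
  visit 7 (parent 11)
    visit 8 (parent 7)
      8–7: parent, skip
      visit 6 (parent 8)
        6–8: parent, skip
    7–11: parent, skip
  visit 12 (parent 11)
    visit 3 (parent 12)
      3–12: parent, skip
      visit 2 (parent 3)
        2–3: parent, skip
      visit 10 (parent 3)
        10–3: parent, skip
      visit 15 (parent 3)
        15–3: parent, skip
    12–11: parent, skip
    visit 13 (parent 12)
      13–12: parent, skip
  visit 14 (parent 11)
    visit 9 (parent 14)
      9–14: parent, skip
    14–11: parent, skip
  visit 4 (parent 11)
    4–11: parent, skip
visit 1 (parent –)
No non-parent visited neighbor found — the graph is a forest.

No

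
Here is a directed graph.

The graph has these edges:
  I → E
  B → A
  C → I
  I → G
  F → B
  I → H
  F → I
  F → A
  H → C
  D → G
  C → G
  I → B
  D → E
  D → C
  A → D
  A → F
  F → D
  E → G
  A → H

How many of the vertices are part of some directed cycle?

7

A vertex is on a directed cycle iff it belongs to a strongly connected component of size ≥ 2 (or has a self-loop).
The vertices on cycles are {A, B, C, D, F, H, I} — 7 in total.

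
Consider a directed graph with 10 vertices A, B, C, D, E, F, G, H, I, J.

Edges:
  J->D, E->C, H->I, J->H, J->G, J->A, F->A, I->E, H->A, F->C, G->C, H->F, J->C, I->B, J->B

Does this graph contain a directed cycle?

DFS with white/gray/black marking, starting from J:
J gray
  B gray
  B black
  D gray
  D black
  G gray
    C gray
    C black
  G black
  J→C: C black — skip
  A gray
  A black
  H gray
    H→A: A black — skip
    I gray
      E gray
        E→C: C black — skip
      E black
      I→B: B black — skip
    I black
    F gray
      F→C: C black — skip
      F→A: A black — skip
    F black
  H black
J black
Every edge goes to a white or black vertex — no back edge, so the graph is acyclic.

No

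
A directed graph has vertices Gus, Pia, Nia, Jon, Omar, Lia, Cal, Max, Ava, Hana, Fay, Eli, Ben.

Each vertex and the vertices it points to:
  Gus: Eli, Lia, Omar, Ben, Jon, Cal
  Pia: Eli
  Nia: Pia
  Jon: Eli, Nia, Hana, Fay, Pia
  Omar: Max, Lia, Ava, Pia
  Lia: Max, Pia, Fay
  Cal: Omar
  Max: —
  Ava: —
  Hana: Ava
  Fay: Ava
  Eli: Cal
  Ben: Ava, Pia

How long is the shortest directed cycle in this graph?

4

For each vertex v, BFS finds the shortest path from v back to v.
The shortest such closed walk is Eli → Cal → Omar → Pia → Eli, length 4.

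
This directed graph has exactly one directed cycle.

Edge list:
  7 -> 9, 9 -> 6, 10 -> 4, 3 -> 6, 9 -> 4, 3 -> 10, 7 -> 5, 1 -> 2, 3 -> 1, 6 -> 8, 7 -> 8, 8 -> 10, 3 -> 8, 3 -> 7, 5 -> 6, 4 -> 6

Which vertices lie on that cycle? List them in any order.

DFS with gray/black marking from 10:
10 gray
  4 gray
    6 gray
      8 gray
        8→10: 10 is gray → back edge
Back edge closes the cycle 10 → 4 → 6 → 8 → 10; its vertices are {4, 6, 8, 10}.

4, 6, 8, 10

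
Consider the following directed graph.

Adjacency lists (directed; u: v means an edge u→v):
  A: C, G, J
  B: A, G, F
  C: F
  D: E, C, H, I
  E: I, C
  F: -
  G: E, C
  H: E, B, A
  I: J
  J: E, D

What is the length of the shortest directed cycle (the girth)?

For each vertex v, BFS finds the shortest path from v back to v.
The shortest such closed walk is D → I → J → D, length 3.

3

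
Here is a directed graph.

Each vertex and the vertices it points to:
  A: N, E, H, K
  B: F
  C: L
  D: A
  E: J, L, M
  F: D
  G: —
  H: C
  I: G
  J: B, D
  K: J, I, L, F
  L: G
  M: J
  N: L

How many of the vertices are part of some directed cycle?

A vertex is on a directed cycle iff it belongs to a strongly connected component of size ≥ 2 (or has a self-loop).
The vertices on cycles are {A, B, D, E, F, J, K, M} — 8 in total.

8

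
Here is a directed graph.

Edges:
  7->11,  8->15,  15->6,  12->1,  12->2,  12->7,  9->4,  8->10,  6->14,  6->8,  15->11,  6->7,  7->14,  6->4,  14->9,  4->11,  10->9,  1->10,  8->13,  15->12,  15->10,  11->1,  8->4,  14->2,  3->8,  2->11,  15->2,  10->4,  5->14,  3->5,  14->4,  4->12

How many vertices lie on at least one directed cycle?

12

A vertex is on a directed cycle iff it belongs to a strongly connected component of size ≥ 2 (or has a self-loop).
The vertices on cycles are {1, 2, 4, 6, 7, 8, 9, 10, 11, 12, 14, 15} — 12 in total.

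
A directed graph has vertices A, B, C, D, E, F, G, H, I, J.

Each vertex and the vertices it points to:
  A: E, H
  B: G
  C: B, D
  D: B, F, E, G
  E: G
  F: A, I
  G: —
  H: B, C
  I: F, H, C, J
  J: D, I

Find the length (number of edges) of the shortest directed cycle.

2

For each vertex v, BFS finds the shortest path from v back to v.
The shortest such closed walk is F → I → F, length 2.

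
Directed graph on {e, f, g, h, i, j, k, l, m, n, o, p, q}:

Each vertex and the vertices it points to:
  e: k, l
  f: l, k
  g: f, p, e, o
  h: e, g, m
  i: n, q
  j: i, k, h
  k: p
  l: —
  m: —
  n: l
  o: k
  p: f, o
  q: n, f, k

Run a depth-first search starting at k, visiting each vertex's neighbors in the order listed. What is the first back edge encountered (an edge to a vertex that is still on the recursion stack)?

f->k

DFS from k (visiting each vertex's neighbors in the order listed); mark gray on enter, black on exit:
k gray
  p gray
    f gray
      l gray
      l black
      f→k: k is gray → back edge
First back edge: f → k.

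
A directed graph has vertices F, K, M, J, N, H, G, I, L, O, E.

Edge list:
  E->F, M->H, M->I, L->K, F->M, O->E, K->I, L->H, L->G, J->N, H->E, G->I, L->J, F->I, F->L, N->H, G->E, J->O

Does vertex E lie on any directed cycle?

Yes

E is on a cycle iff E can reach itself via ≥1 edge.
E → F → L → G → E — yes.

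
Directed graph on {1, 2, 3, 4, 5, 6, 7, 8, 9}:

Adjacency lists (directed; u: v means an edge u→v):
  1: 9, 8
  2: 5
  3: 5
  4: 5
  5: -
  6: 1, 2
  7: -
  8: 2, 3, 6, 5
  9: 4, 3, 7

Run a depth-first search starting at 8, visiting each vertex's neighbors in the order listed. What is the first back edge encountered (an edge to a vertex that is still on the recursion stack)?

DFS from 8 (visiting each vertex's neighbors in the order listed); mark gray on enter, black on exit:
8 gray
  2 gray
    5 gray
    5 black
  2 black
  3 gray
    3→5: 5 black — skip
  3 black
  6 gray
    1 gray
      9 gray
        4 gray
          4→5: 5 black — skip
        4 black
        9→3: 3 black — skip
        7 gray
        7 black
      9 black
      1→8: 8 is gray → back edge
First back edge: 1 → 8.

1->8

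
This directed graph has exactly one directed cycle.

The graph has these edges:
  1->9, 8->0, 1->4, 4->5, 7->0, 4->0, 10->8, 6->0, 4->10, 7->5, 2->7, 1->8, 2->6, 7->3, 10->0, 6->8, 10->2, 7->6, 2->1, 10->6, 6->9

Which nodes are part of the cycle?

1, 2, 4, 10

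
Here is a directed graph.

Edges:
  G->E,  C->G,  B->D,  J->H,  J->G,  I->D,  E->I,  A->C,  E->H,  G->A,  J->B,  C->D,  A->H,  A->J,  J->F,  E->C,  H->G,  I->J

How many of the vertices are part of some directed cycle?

7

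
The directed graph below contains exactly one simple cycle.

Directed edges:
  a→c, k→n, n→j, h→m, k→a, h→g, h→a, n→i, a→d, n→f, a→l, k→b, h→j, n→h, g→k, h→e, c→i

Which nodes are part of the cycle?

g, h, k, n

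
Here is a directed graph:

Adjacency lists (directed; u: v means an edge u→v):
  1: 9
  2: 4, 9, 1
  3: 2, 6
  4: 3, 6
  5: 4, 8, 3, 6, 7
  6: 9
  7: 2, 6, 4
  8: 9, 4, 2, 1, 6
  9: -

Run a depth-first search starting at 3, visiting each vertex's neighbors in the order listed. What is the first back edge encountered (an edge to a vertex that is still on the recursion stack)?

4->3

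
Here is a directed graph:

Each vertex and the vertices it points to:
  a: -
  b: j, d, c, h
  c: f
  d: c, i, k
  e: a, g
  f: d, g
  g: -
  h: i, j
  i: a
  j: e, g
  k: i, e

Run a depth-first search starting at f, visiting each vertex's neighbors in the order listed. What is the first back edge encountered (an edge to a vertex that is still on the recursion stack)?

DFS from f (visiting each vertex's neighbors in the order listed); mark gray on enter, black on exit:
f gray
  d gray
    c gray
      c→f: f is gray → back edge
First back edge: c → f.

c->f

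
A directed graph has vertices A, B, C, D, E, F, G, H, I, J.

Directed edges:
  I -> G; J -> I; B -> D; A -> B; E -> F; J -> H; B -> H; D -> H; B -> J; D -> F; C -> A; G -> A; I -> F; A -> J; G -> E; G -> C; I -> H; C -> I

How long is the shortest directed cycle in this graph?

3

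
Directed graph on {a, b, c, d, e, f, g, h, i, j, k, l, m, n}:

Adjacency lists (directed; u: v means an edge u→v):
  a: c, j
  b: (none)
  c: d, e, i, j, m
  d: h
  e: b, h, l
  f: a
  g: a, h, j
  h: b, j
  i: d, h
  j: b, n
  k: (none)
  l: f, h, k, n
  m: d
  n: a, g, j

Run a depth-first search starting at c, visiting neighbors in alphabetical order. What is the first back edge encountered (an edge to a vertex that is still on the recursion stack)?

a→c

DFS from c (visiting neighbors in alphabetical order); mark gray on enter, black on exit:
c gray
  d gray
    h gray
      b gray
      b black
      j gray
        j→b: b black — skip
        n gray
          a gray
            a→c: c is gray → back edge
First back edge: a → c.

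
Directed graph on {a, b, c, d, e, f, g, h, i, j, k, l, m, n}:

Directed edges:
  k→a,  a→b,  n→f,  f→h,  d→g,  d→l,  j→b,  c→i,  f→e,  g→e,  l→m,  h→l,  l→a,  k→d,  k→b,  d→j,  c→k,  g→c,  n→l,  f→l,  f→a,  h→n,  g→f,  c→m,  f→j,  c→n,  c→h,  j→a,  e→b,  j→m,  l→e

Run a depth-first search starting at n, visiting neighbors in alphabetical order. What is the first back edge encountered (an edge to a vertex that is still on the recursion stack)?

h->n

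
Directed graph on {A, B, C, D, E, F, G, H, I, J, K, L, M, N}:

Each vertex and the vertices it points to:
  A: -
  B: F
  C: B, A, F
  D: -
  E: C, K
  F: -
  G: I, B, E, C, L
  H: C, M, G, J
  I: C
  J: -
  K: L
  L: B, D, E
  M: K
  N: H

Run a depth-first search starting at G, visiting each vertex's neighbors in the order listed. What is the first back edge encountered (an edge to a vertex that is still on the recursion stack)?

DFS from G (visiting each vertex's neighbors in the order listed); mark gray on enter, black on exit:
G gray
  I gray
    C gray
      B gray
        F gray
        F black
      B black
      A gray
      A black
      C→F: F black — skip
    C black
  I black
  G→B: B black — skip
  E gray
    E→C: C black — skip
    K gray
      L gray
        L→B: B black — skip
        D gray
        D black
        L→E: E is gray → back edge
First back edge: L → E.

L->E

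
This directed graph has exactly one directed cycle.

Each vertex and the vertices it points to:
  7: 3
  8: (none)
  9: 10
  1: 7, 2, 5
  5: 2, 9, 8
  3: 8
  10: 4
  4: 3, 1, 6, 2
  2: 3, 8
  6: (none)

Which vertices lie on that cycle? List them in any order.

1, 4, 5, 9, 10

DFS with gray/black marking from 10:
10 gray
  4 gray
    3 gray
      8 gray
      8 black
    3 black
    1 gray
      7 gray
        7→3: 3 black — skip
      7 black
      2 gray
        2→3: 3 black — skip
        2→8: 8 black — skip
      2 black
      5 gray
        5→2: 2 black — skip
        9 gray
          9→10: 10 is gray → back edge
Back edge closes the cycle 10 → 4 → 1 → 5 → 9 → 10; its vertices are {1, 4, 5, 9, 10}.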